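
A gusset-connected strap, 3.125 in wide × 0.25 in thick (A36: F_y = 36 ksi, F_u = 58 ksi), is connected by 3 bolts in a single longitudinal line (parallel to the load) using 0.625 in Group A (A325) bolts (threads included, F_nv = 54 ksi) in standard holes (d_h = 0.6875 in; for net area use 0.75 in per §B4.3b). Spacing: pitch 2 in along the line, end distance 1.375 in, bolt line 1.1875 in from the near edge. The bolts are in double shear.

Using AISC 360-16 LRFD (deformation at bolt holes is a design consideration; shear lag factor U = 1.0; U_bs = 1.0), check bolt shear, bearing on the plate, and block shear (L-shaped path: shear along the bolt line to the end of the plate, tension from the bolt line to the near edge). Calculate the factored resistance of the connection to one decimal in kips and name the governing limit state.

30.6 kips (block shear governs)

Bolt shear: A_b = π(0.625)²/4 = 0.3068 in². φR_n = 0.75 × 54 × 0.3068 × 3 × 2 = 74.6 kips.
Bearing (0.25 in plate, F_u = 58 ksi): end bolts L_c = 1.375 − 0.6875/2 = 1.03125, R_n = min(1.2×1.03125×0.25×58, 2.4×0.625×0.25×58) = 17.944 kips/bolt; interior L_c = 2 − 0.6875 = 1.3125, R_n = 21.75 kips/bolt. φR_n = 0.75 × (1×17.944 + 2×21.75) = 46.1 kips.
Block shear: shear path 1×[1.375+2×2] = 1×5.375 in, A_gv = 1.3438, A_nv = 1×(5.375 − 2.5×0.75)×0.25 = 0.875 in²; tension to near edge: (1.1875 − 0.5×0.75)×0.25 = 0.20313 in². R_n = min(0.6×58×0.875, 0.6×36×1.3438) + 1.0×58×0.20313 = min(30.45, 29.026) + 11.782 = 40.808 kips. φR_n = 0.75 × 40.808 = 30.6 kips.
Governing: min(74.6, 46.1, 30.6) = 30.6 kips → block shear.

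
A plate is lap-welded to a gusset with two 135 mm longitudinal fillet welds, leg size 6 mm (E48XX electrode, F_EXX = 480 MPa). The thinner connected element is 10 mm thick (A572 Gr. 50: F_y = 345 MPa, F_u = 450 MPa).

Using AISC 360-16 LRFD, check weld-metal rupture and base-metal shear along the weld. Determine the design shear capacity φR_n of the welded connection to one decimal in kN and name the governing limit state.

Weld metal: throat = 0.707×6 = 4.242 mm, L = 2×135 = 270 mm. φR_n = 0.75 × 0.6 × 480 × 4.242 × 270 = 247.4 kN.
Base metal shear (10 mm plate): yield φR_n = 1.0×0.6×345×10×270 = 558.9 kN; rupture φR_n = 0.75×0.6×450×10×270 = 546.8 kN; take 546.8 kN (rupture).
Governing: min(247.4, 546.8) = 247.4 kN → weld metal.

247.4 kN (weld metal governs)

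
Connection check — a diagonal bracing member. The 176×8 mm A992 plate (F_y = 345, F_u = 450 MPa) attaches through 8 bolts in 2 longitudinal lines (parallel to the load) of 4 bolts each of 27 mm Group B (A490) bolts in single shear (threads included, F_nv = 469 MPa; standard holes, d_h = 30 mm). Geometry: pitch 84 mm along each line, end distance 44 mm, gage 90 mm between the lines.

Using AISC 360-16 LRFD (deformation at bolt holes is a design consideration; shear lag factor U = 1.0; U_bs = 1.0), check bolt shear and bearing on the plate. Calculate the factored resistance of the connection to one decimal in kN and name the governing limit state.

1237.7 kN (bearing governs)

Bolt shear: A_b = π(27)²/4 = 572.56 mm². φR_n = 0.75 × 469 × 572.56 × 8 × 1 = 1611.2 kN.
Bearing (8 mm plate, F_u = 450 MPa): end bolts L_c = 44 − 30/2 = 29, R_n = min(1.2×29×8×450, 2.4×27×8×450) = 125.28 kN/bolt; interior L_c = 84 − 30 = 54, R_n = 233.28 kN/bolt. φR_n = 0.75 × (2×125.28 + 6×233.28) = 1237.7 kN.
Governing: min(1611.2, 1237.7) = 1237.7 kN → bearing.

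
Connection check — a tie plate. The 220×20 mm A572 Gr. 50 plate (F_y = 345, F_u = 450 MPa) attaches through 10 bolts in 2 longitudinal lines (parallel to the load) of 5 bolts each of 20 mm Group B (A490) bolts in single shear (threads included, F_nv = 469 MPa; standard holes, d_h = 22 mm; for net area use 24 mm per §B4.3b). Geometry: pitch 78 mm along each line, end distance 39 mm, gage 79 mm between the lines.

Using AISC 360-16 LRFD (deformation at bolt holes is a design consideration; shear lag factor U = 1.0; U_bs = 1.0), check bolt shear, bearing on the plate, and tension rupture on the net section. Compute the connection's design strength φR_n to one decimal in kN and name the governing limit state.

Bolt shear: A_b = π(20)²/4 = 314.16 mm². φR_n = 0.75 × 469 × 314.16 × 10 × 1 = 1105.1 kN.
Bearing (20 mm plate, F_u = 450 MPa): end bolts L_c = 39 − 22/2 = 28, R_n = min(1.2×28×20×450, 2.4×20×20×450) = 302.4 kN/bolt; interior L_c = 78 − 22 = 56, R_n = 432 kN/bolt. φR_n = 0.75 × (2×302.4 + 8×432) = 3045.6 kN.
Tension rupture (net): A_n = (220 − 2×24)×20 = 3440 mm² (U = 1.0, A_e = A_n). φR_n = 0.75 × 450 × 3440 = 1161.0 kN.
Governing: min(1105.1, 3045.6, 1161.0) = 1105.1 kN → bolt shear.

1105.1 kN (bolt shear governs)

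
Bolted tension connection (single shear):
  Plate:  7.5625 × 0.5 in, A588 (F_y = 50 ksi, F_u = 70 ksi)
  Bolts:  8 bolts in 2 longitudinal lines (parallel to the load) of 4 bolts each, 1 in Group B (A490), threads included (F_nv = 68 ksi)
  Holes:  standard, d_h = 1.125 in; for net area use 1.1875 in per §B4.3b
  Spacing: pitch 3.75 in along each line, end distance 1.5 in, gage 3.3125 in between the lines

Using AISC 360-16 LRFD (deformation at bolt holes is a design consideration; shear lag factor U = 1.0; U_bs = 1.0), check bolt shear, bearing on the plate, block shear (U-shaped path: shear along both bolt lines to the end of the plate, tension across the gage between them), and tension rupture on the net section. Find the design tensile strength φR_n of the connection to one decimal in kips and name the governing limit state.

Bolt shear: A_b = π(1)²/4 = 0.7854 in². φR_n = 0.75 × 68 × 0.7854 × 8 × 1 = 320.4 kips.
Bearing (0.5 in plate, F_u = 70 ksi): end bolts L_c = 1.5 − 1.125/2 = 0.9375, R_n = min(1.2×0.9375×0.5×70, 2.4×1×0.5×70) = 39.375 kips/bolt; interior L_c = 3.75 − 1.125 = 2.625, R_n = 84 kips/bolt. φR_n = 0.75 × (2×39.375 + 6×84) = 437.1 kips.
Block shear: shear path 2×[1.5+3×3.75] = 2×12.75 in, A_gv = 12.75, A_nv = 2×(12.75 − 3.5×1.1875)×0.5 = 8.5938 in²; tension across gage: (3.3125 − 1×1.1875)×0.5 = 1.0625 in². R_n = min(0.6×70×8.5938, 0.6×50×12.75) + 1.0×70×1.0625 = min(360.94, 382.5) + 74.375 = 435.32 kips. φR_n = 0.75 × 435.32 = 326.5 kips.
Tension rupture (net): A_n = (7.5625 − 2×1.1875)×0.5 = 2.5938 in² (U = 1.0, A_e = A_n). φR_n = 0.75 × 70 × 2.5938 = 136.2 kips.
Governing: min(320.4, 437.1, 326.5, 136.2) = 136.2 kips → net-section rupture.

136.2 kips (net-section rupture governs)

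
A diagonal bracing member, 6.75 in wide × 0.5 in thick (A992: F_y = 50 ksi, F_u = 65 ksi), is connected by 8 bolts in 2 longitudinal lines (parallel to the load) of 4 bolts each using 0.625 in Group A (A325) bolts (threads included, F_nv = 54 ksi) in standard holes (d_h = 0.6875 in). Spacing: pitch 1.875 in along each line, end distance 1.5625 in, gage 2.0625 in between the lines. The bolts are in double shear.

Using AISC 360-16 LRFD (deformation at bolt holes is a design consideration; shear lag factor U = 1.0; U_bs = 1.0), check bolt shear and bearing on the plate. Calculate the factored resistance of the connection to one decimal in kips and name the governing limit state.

198.8 kips (bolt shear governs)

Bolt shear: A_b = π(0.625)²/4 = 0.3068 in². φR_n = 0.75 × 54 × 0.3068 × 8 × 2 = 198.8 kips.
Bearing (0.5 in plate, F_u = 65 ksi): end bolts L_c = 1.5625 − 0.6875/2 = 1.21875, R_n = min(1.2×1.21875×0.5×65, 2.4×0.625×0.5×65) = 47.531 kips/bolt; interior L_c = 1.875 − 0.6875 = 1.1875, R_n = 46.313 kips/bolt. φR_n = 0.75 × (2×47.531 + 6×46.313) = 279.7 kips.
Governing: min(198.8, 279.7) = 198.8 kips → bolt shear.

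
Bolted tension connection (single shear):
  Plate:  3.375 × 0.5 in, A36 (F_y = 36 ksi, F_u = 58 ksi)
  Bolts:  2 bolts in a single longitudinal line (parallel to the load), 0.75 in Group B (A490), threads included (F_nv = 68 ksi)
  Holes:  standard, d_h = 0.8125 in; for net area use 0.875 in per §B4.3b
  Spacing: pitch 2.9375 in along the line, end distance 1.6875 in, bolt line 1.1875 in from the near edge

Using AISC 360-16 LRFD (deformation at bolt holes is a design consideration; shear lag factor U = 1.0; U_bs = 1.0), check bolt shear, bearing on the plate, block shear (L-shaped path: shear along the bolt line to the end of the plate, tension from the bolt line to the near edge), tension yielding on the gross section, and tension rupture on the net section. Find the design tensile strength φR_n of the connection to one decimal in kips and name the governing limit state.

Bolt shear: A_b = π(0.75)²/4 = 0.44179 in². φR_n = 0.75 × 68 × 0.44179 × 2 × 1 = 45.1 kips.
Bearing (0.5 in plate, F_u = 58 ksi): end bolts L_c = 1.6875 − 0.8125/2 = 1.28125, R_n = min(1.2×1.28125×0.5×58, 2.4×0.75×0.5×58) = 44.588 kips/bolt; interior L_c = 2.9375 − 0.8125 = 2.125, R_n = 52.2 kips/bolt. φR_n = 0.75 × (1×44.588 + 1×52.2) = 72.6 kips.
Block shear: shear path 1×[1.6875+1×2.9375] = 1×4.625 in, A_gv = 2.3125, A_nv = 1×(4.625 − 1.5×0.875)×0.5 = 1.6563 in²; tension to near edge: (1.1875 − 0.5×0.875)×0.5 = 0.375 in². R_n = min(0.6×58×1.6563, 0.6×36×2.3125) + 1.0×58×0.375 = min(57.639, 49.95) + 21.75 = 71.7 kips. φR_n = 0.75 × 71.7 = 53.8 kips.
Tension yield (gross): A_g = 3.375×0.5 = 1.6875 in². φR_n = 0.90 × 36 × 1.6875 = 54.7 kips.
Tension rupture (net): A_n = (3.375 − 1×0.875)×0.5 = 1.25 in² (U = 1.0, A_e = A_n). φR_n = 0.75 × 58 × 1.25 = 54.4 kips.
Governing: min(45.1, 72.6, 53.8, 54.7, 54.4) = 45.1 kips → bolt shear.

45.1 kips (bolt shear governs)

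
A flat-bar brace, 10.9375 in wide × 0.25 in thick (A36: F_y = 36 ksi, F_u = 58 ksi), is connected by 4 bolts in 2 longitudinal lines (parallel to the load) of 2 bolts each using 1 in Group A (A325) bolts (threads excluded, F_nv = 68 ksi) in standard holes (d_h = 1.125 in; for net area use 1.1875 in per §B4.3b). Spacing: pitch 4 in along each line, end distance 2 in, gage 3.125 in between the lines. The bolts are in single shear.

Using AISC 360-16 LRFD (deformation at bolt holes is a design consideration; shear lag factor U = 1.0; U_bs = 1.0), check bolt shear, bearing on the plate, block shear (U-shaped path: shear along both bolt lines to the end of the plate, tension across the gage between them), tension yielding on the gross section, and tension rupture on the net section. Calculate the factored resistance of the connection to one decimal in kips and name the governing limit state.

69.7 kips (block shear governs)

Bolt shear: A_b = π(1)²/4 = 0.7854 in². φR_n = 0.75 × 68 × 0.7854 × 4 × 1 = 160.2 kips.
Bearing (0.25 in plate, F_u = 58 ksi): end bolts L_c = 2 − 1.125/2 = 1.4375, R_n = min(1.2×1.4375×0.25×58, 2.4×1×0.25×58) = 25.013 kips/bolt; interior L_c = 4 − 1.125 = 2.875, R_n = 34.8 kips/bolt. φR_n = 0.75 × (2×25.013 + 2×34.8) = 89.7 kips.
Block shear: shear path 2×[2+1×4] = 2×6 in, A_gv = 3, A_nv = 2×(6 − 1.5×1.1875)×0.25 = 2.1094 in²; tension across gage: (3.125 − 1×1.1875)×0.25 = 0.48438 in². R_n = min(0.6×58×2.1094, 0.6×36×3) + 1.0×58×0.48438 = min(73.407, 64.8) + 28.094 = 92.894 kips. φR_n = 0.75 × 92.894 = 69.7 kips.
Tension yield (gross): A_g = 10.9375×0.25 = 2.7344 in². φR_n = 0.90 × 36 × 2.7344 = 88.6 kips.
Tension rupture (net): A_n = (10.9375 − 2×1.1875)×0.25 = 2.1406 in² (U = 1.0, A_e = A_n). φR_n = 0.75 × 58 × 2.1406 = 93.1 kips.
Governing: min(160.2, 89.7, 69.7, 88.6, 93.1) = 69.7 kips → block shear.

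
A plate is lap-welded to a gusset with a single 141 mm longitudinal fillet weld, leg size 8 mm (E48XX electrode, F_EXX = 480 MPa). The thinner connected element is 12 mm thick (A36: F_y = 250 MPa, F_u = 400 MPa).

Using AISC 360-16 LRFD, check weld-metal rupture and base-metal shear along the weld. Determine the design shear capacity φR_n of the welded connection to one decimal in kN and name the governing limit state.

Weld metal: throat = 0.707×8 = 5.656 mm, L = 141 mm. φR_n = 0.75 × 0.6 × 480 × 5.656 × 141 = 172.3 kN.
Base metal shear (12 mm plate): yield φR_n = 1.0×0.6×250×12×141 = 253.8 kN; rupture φR_n = 0.75×0.6×400×12×141 = 304.6 kN; take 253.8 kN (yield).
Governing: min(172.3, 253.8) = 172.3 kN → weld metal.

172.3 kN (weld metal governs)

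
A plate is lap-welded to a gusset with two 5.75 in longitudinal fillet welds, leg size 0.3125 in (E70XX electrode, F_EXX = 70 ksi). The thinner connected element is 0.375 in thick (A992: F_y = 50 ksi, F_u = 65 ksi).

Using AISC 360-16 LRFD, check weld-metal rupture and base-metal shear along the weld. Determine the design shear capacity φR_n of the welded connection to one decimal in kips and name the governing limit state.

80.0 kips (weld metal governs)

Weld metal: throat = 0.707×0.3125 = 0.22094 in, L = 2×5.75 = 11.5 in. φR_n = 0.75 × 0.6 × 70 × 0.22094 × 11.5 = 80.0 kips.
Base metal shear (0.375 in plate): yield φR_n = 1.0×0.6×50×0.375×11.5 = 129.4 kips; rupture φR_n = 0.75×0.6×65×0.375×11.5 = 126.1 kips; take 126.1 kips (rupture).
Governing: min(80.0, 126.1) = 80.0 kips → weld metal.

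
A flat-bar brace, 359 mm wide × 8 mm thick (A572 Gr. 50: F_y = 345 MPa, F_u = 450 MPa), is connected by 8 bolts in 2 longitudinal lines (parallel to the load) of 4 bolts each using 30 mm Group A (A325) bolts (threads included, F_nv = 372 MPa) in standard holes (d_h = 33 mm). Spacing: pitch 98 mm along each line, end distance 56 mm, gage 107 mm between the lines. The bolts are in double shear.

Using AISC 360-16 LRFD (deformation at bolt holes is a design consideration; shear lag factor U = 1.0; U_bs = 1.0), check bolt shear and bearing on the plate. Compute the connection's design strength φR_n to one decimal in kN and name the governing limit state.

Bolt shear: A_b = π(30)²/4 = 706.86 mm². φR_n = 0.75 × 372 × 706.86 × 8 × 2 = 3155.4 kN.
Bearing (8 mm plate, F_u = 450 MPa): end bolts L_c = 56 − 33/2 = 39.5, R_n = min(1.2×39.5×8×450, 2.4×30×8×450) = 170.64 kN/bolt; interior L_c = 98 − 33 = 65, R_n = 259.2 kN/bolt. φR_n = 0.75 × (2×170.64 + 6×259.2) = 1422.4 kN.
Governing: min(3155.4, 1422.4) = 1422.4 kN → bearing.

1422.4 kN (bearing governs)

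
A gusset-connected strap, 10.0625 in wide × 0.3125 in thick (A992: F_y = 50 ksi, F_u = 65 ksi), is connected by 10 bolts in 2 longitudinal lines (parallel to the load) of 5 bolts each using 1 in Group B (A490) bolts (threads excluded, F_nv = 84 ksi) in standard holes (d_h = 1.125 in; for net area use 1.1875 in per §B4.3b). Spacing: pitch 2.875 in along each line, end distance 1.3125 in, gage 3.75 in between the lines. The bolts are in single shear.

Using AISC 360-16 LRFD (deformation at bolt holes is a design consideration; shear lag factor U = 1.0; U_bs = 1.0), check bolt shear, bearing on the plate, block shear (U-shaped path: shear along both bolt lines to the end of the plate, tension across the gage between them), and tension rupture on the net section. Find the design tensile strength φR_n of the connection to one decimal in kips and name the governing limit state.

Bolt shear: A_b = π(1)²/4 = 0.7854 in². φR_n = 0.75 × 84 × 0.7854 × 10 × 1 = 494.8 kips.
Bearing (0.3125 in plate, F_u = 65 ksi): end bolts L_c = 1.3125 − 1.125/2 = 0.75, R_n = min(1.2×0.75×0.3125×65, 2.4×1×0.3125×65) = 18.281 kips/bolt; interior L_c = 2.875 − 1.125 = 1.75, R_n = 42.656 kips/bolt. φR_n = 0.75 × (2×18.281 + 8×42.656) = 283.4 kips.
Block shear: shear path 2×[1.3125+4×2.875] = 2×12.8125 in, A_gv = 8.0078, A_nv = 2×(12.8125 − 4.5×1.1875)×0.3125 = 4.668 in²; tension across gage: (3.75 − 1×1.1875)×0.3125 = 0.80078 in². R_n = min(0.6×65×4.668, 0.6×50×8.0078) + 1.0×65×0.80078 = min(182.05, 240.23) + 52.051 = 234.1 kips. φR_n = 0.75 × 234.1 = 175.6 kips.
Tension rupture (net): A_n = (10.0625 − 2×1.1875)×0.3125 = 2.4023 in² (U = 1.0, A_e = A_n). φR_n = 0.75 × 65 × 2.4023 = 117.1 kips.
Governing: min(494.8, 283.4, 175.6, 117.1) = 117.1 kips → net-section rupture.

117.1 kips (net-section rupture governs)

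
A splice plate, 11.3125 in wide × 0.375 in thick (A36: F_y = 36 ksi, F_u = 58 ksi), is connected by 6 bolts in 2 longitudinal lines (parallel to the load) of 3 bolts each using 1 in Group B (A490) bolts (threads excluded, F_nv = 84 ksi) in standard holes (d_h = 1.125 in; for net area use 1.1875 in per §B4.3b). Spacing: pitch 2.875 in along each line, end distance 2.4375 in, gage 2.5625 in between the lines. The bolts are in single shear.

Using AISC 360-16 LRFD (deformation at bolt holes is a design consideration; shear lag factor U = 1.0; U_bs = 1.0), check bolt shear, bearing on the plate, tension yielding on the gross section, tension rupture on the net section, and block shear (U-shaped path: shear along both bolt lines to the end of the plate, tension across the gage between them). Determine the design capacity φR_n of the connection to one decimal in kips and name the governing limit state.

121.9 kips (block shear governs)

Bolt shear: A_b = π(1)²/4 = 0.7854 in². φR_n = 0.75 × 84 × 0.7854 × 6 × 1 = 296.9 kips.
Bearing (0.375 in plate, F_u = 58 ksi): end bolts L_c = 2.4375 − 1.125/2 = 1.875, R_n = min(1.2×1.875×0.375×58, 2.4×1×0.375×58) = 48.938 kips/bolt; interior L_c = 2.875 − 1.125 = 1.75, R_n = 45.675 kips/bolt. φR_n = 0.75 × (2×48.938 + 4×45.675) = 210.4 kips.
Tension yield (gross): A_g = 11.3125×0.375 = 4.2422 in². φR_n = 0.90 × 36 × 4.2422 = 137.4 kips.
Tension rupture (net): A_n = (11.3125 − 2×1.1875)×0.375 = 3.3516 in² (U = 1.0, A_e = A_n). φR_n = 0.75 × 58 × 3.3516 = 145.8 kips.
Block shear: shear path 2×[2.4375+2×2.875] = 2×8.1875 in, A_gv = 6.1406, A_nv = 2×(8.1875 − 2.5×1.1875)×0.375 = 3.9141 in²; tension across gage: (2.5625 − 1×1.1875)×0.375 = 0.51563 in². R_n = min(0.6×58×3.9141, 0.6×36×6.1406) + 1.0×58×0.51563 = min(136.21, 132.64) + 29.907 = 162.55 kips. φR_n = 0.75 × 162.55 = 121.9 kips.
Governing: min(296.9, 210.4, 137.4, 145.8, 121.9) = 121.9 kips → block shear.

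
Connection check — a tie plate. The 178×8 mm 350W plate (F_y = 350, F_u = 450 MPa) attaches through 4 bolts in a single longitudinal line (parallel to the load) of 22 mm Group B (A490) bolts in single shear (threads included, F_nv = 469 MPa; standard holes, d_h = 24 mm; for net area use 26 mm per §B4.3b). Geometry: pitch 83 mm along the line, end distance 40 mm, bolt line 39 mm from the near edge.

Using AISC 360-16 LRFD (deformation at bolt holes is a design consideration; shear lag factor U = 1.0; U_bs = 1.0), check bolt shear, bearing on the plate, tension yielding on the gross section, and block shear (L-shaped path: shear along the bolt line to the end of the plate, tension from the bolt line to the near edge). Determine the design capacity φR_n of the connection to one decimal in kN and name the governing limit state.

391.0 kN (block shear governs)

Bolt shear: A_b = π(22)²/4 = 380.13 mm². φR_n = 0.75 × 469 × 380.13 × 4 × 1 = 534.8 kN.
Bearing (8 mm plate, F_u = 450 MPa): end bolts L_c = 40 − 24/2 = 28, R_n = min(1.2×28×8×450, 2.4×22×8×450) = 120.96 kN/bolt; interior L_c = 83 − 24 = 59, R_n = 190.08 kN/bolt. φR_n = 0.75 × (1×120.96 + 3×190.08) = 518.4 kN.
Tension yield (gross): A_g = 178×8 = 1424 mm². φR_n = 0.90 × 350 × 1424 = 448.6 kN.
Block shear: shear path 1×[40+3×83] = 1×289 mm, A_gv = 2312, A_nv = 1×(289 − 3.5×26)×8 = 1584 mm²; tension to near edge: (39 − 0.5×26)×8 = 208 mm². R_n = min(0.6×450×1584, 0.6×350×2312) + 1.0×450×208 = min(427.68, 485.52) + 93.6 = 521.28 kN. φR_n = 0.75 × 521.28 = 391.0 kN.
Governing: min(534.8, 518.4, 448.6, 391.0) = 391.0 kN → block shear.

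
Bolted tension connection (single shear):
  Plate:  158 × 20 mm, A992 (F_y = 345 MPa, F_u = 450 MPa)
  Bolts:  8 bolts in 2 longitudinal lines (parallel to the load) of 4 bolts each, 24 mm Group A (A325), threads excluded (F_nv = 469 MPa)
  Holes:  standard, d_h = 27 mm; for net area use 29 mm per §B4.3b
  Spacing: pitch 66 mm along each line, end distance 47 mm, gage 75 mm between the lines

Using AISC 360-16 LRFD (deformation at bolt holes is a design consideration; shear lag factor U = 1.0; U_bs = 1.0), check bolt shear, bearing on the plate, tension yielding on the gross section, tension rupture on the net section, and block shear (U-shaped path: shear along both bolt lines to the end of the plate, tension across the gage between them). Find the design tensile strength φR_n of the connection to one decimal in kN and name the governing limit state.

675.0 kN (net-section rupture governs)

Bolt shear: A_b = π(24)²/4 = 452.39 mm². φR_n = 0.75 × 469 × 452.39 × 8 × 1 = 1273.0 kN.
Bearing (20 mm plate, F_u = 450 MPa): end bolts L_c = 47 − 27/2 = 33.5, R_n = min(1.2×33.5×20×450, 2.4×24×20×450) = 361.8 kN/bolt; interior L_c = 66 − 27 = 39, R_n = 421.2 kN/bolt. φR_n = 0.75 × (2×361.8 + 6×421.2) = 2438.1 kN.
Tension yield (gross): A_g = 158×20 = 3160 mm². φR_n = 0.90 × 345 × 3160 = 981.2 kN.
Tension rupture (net): A_n = (158 − 2×29)×20 = 2000 mm² (U = 1.0, A_e = A_n). φR_n = 0.75 × 450 × 2000 = 675.0 kN.
Block shear: shear path 2×[47+3×66] = 2×245 mm, A_gv = 9800, A_nv = 2×(245 − 3.5×29)×20 = 5740 mm²; tension across gage: (75 − 1×29)×20 = 920 mm². R_n = min(0.6×450×5740, 0.6×345×9800) + 1.0×450×920 = min(1549.8, 2028.6) + 414 = 1963.8 kN. φR_n = 0.75 × 1963.8 = 1472.9 kN.
Governing: min(1273.0, 2438.1, 981.2, 675.0, 1472.9) = 675.0 kN → net-section rupture.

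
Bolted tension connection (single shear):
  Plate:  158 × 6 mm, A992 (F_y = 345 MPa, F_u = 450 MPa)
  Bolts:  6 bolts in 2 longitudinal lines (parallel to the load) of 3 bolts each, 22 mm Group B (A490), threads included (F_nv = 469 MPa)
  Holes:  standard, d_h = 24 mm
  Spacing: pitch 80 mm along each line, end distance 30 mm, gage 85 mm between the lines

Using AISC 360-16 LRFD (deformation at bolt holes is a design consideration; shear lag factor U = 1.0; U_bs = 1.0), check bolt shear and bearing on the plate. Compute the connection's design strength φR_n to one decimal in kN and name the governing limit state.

Bolt shear: A_b = π(22)²/4 = 380.13 mm². φR_n = 0.75 × 469 × 380.13 × 6 × 1 = 802.3 kN.
Bearing (6 mm plate, F_u = 450 MPa): end bolts L_c = 30 − 24/2 = 18, R_n = min(1.2×18×6×450, 2.4×22×6×450) = 58.32 kN/bolt; interior L_c = 80 − 24 = 56, R_n = 142.56 kN/bolt. φR_n = 0.75 × (2×58.32 + 4×142.56) = 515.2 kN.
Governing: min(802.3, 515.2) = 515.2 kN → bearing.

515.2 kN (bearing governs)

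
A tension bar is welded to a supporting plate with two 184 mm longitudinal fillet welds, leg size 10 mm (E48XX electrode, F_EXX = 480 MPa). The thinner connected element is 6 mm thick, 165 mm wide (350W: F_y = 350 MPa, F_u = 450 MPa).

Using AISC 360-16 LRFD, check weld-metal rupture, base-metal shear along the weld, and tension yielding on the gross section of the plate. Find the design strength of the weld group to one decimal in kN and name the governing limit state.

Weld metal: throat = 0.707×10 = 7.07 mm, L = 2×184 = 368 mm. φR_n = 0.75 × 0.6 × 480 × 7.07 × 368 = 562.0 kN.
Base metal shear (6 mm plate): yield φR_n = 1.0×0.6×350×6×368 = 463.7 kN; rupture φR_n = 0.75×0.6×450×6×368 = 447.1 kN; take 447.1 kN (rupture).
Tension yield (gross): A_g = 165×6 = 990 mm². φR_n = 0.90 × 350 × 990 = 311.9 kN.
Governing: min(562.0, 447.1, 311.9) = 311.9 kN → gross-section yield.

311.9 kN (gross-section yield governs)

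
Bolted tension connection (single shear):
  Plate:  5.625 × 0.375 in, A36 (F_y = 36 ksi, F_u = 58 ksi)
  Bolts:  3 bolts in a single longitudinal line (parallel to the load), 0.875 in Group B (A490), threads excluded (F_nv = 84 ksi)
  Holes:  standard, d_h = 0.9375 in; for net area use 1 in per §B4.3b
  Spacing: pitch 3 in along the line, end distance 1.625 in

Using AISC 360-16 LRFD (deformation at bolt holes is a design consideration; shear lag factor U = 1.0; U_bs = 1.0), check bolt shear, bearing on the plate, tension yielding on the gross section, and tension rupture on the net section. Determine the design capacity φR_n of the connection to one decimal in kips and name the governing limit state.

Bolt shear: A_b = π(0.875)²/4 = 0.60132 in². φR_n = 0.75 × 84 × 0.60132 × 3 × 1 = 113.6 kips.
Bearing (0.375 in plate, F_u = 58 ksi): end bolts L_c = 1.625 − 0.9375/2 = 1.15625, R_n = min(1.2×1.15625×0.375×58, 2.4×0.875×0.375×58) = 30.178 kips/bolt; interior L_c = 3 − 0.9375 = 2.0625, R_n = 45.675 kips/bolt. φR_n = 0.75 × (1×30.178 + 2×45.675) = 91.1 kips.
Tension yield (gross): A_g = 5.625×0.375 = 2.1094 in². φR_n = 0.90 × 36 × 2.1094 = 68.3 kips.
Tension rupture (net): A_n = (5.625 − 1×1)×0.375 = 1.7344 in² (U = 1.0, A_e = A_n). φR_n = 0.75 × 58 × 1.7344 = 75.4 kips.
Governing: min(113.6, 91.1, 68.3, 75.4) = 68.3 kips → gross-section yield.

68.3 kips (gross-section yield governs)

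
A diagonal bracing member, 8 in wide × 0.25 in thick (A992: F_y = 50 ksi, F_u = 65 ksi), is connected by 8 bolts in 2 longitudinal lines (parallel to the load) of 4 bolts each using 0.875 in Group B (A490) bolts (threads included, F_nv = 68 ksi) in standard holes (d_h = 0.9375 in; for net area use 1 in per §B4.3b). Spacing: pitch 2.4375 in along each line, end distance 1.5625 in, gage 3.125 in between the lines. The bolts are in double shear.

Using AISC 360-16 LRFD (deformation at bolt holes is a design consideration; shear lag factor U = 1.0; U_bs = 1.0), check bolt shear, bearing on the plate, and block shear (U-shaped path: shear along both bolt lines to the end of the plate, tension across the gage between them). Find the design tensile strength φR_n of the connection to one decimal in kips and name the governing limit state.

Bolt shear: A_b = π(0.875)²/4 = 0.60132 in². φR_n = 0.75 × 68 × 0.60132 × 8 × 2 = 490.7 kips.
Bearing (0.25 in plate, F_u = 65 ksi): end bolts L_c = 1.5625 − 0.9375/2 = 1.09375, R_n = min(1.2×1.09375×0.25×65, 2.4×0.875×0.25×65) = 21.328 kips/bolt; interior L_c = 2.4375 − 0.9375 = 1.5, R_n = 29.25 kips/bolt. φR_n = 0.75 × (2×21.328 + 6×29.25) = 163.6 kips.
Block shear: shear path 2×[1.5625+3×2.4375] = 2×8.875 in, A_gv = 4.4375, A_nv = 2×(8.875 − 3.5×1)×0.25 = 2.6875 in²; tension across gage: (3.125 − 1×1)×0.25 = 0.53125 in². R_n = min(0.6×65×2.6875, 0.6×50×4.4375) + 1.0×65×0.53125 = min(104.81, 133.13) + 34.531 = 139.34 kips. φR_n = 0.75 × 139.34 = 104.5 kips.
Governing: min(490.7, 163.6, 104.5) = 104.5 kips → block shear.

104.5 kips (block shear governs)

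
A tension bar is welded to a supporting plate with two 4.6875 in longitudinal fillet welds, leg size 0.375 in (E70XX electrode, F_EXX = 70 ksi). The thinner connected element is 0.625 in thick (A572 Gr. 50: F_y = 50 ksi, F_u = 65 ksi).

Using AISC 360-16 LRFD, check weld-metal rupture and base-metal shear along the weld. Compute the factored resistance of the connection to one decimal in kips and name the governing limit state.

78.3 kips (weld metal governs)

Weld metal: throat = 0.707×0.375 = 0.26513 in, L = 2×4.6875 = 9.375 in. φR_n = 0.75 × 0.6 × 70 × 0.26513 × 9.375 = 78.3 kips.
Base metal shear (0.625 in plate): yield φR_n = 1.0×0.6×50×0.625×9.375 = 175.8 kips; rupture φR_n = 0.75×0.6×65×0.625×9.375 = 171.4 kips; take 171.4 kips (rupture).
Governing: min(78.3, 171.4) = 78.3 kips → weld metal.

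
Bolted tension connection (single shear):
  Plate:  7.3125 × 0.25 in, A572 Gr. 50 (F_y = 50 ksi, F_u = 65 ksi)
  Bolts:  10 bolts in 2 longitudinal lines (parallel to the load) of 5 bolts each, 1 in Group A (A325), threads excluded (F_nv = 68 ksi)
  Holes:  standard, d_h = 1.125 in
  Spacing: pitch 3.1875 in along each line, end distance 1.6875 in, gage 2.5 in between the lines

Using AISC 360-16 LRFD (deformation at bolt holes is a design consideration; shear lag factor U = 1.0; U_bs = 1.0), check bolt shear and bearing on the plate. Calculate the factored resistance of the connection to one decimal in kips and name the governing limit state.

Bolt shear: A_b = π(1)²/4 = 0.7854 in². φR_n = 0.75 × 68 × 0.7854 × 10 × 1 = 400.6 kips.
Bearing (0.25 in plate, F_u = 65 ksi): end bolts L_c = 1.6875 − 1.125/2 = 1.125, R_n = min(1.2×1.125×0.25×65, 2.4×1×0.25×65) = 21.938 kips/bolt; interior L_c = 3.1875 − 1.125 = 2.0625, R_n = 39 kips/bolt. φR_n = 0.75 × (2×21.938 + 8×39) = 266.9 kips.
Governing: min(400.6, 266.9) = 266.9 kips → bearing.

266.9 kips (bearing governs)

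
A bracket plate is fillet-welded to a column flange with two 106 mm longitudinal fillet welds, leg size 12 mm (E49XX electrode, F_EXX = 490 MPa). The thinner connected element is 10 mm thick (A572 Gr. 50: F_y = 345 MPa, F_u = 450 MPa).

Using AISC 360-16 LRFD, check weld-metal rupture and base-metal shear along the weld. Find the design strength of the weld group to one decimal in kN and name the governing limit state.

396.6 kN (weld metal governs)

Weld metal: throat = 0.707×12 = 8.484 mm, L = 2×106 = 212 mm. φR_n = 0.75 × 0.6 × 490 × 8.484 × 212 = 396.6 kN.
Base metal shear (10 mm plate): yield φR_n = 1.0×0.6×345×10×212 = 438.8 kN; rupture φR_n = 0.75×0.6×450×10×212 = 429.3 kN; take 429.3 kN (rupture).
Governing: min(396.6, 429.3) = 396.6 kN → weld metal.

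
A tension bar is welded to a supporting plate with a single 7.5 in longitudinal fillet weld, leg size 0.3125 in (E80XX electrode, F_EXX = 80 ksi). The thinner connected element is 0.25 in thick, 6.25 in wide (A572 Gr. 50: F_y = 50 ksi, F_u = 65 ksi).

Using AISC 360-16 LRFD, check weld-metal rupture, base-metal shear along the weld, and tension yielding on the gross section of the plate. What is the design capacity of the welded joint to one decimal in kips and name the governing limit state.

54.8 kips (base-metal shear governs)

Weld metal: throat = 0.707×0.3125 = 0.22094 in, L = 7.5 in. φR_n = 0.75 × 0.6 × 80 × 0.22094 × 7.5 = 59.7 kips.
Base metal shear (0.25 in plate): yield φR_n = 1.0×0.6×50×0.25×7.5 = 56.3 kips; rupture φR_n = 0.75×0.6×65×0.25×7.5 = 54.8 kips; take 54.8 kips (rupture).
Tension yield (gross): A_g = 6.25×0.25 = 1.5625 in². φR_n = 0.90 × 50 × 1.5625 = 70.3 kips.
Governing: min(59.7, 54.8, 70.3) = 54.8 kips → base-metal shear.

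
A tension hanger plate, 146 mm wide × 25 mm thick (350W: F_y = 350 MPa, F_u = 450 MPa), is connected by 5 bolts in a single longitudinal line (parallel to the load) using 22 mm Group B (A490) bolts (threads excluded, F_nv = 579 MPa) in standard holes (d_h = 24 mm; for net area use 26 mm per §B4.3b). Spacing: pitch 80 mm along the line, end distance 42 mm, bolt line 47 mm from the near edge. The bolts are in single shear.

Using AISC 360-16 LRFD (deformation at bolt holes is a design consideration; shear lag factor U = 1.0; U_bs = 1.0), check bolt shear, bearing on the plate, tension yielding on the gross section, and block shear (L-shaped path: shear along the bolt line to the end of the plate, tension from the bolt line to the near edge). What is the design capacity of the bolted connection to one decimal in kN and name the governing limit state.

Bolt shear: A_b = π(22)²/4 = 380.13 mm². φR_n = 0.75 × 579 × 380.13 × 5 × 1 = 825.4 kN.
Bearing (25 mm plate, F_u = 450 MPa): end bolts L_c = 42 − 24/2 = 30, R_n = min(1.2×30×25×450, 2.4×22×25×450) = 405 kN/bolt; interior L_c = 80 − 24 = 56, R_n = 594 kN/bolt. φR_n = 0.75 × (1×405 + 4×594) = 2085.8 kN.
Tension yield (gross): A_g = 146×25 = 3650 mm². φR_n = 0.90 × 350 × 3650 = 1149.8 kN.
Block shear: shear path 1×[42+4×80] = 1×362 mm, A_gv = 9050, A_nv = 1×(362 − 4.5×26)×25 = 6125 mm²; tension to near edge: (47 − 0.5×26)×25 = 850 mm². R_n = min(0.6×450×6125, 0.6×350×9050) + 1.0×450×850 = min(1653.8, 1900.5) + 382.5 = 2036.3 kN. φR_n = 0.75 × 2036.3 = 1527.2 kN.
Governing: min(825.4, 2085.8, 1149.8, 1527.2) = 825.4 kN → bolt shear.

825.4 kN (bolt shear governs)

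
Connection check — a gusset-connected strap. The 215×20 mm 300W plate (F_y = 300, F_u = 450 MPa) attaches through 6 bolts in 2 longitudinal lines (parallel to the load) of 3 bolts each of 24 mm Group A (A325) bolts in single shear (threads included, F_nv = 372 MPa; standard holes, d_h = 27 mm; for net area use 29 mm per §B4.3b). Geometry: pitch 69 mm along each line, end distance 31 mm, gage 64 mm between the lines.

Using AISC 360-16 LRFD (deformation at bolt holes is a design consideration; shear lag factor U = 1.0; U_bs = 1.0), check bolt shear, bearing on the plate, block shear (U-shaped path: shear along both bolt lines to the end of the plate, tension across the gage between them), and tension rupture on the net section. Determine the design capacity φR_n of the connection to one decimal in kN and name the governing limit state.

Bolt shear: A_b = π(24)²/4 = 452.39 mm². φR_n = 0.75 × 372 × 452.39 × 6 × 1 = 757.3 kN.
Bearing (20 mm plate, F_u = 450 MPa): end bolts L_c = 31 − 27/2 = 17.5, R_n = min(1.2×17.5×20×450, 2.4×24×20×450) = 189 kN/bolt; interior L_c = 69 − 27 = 42, R_n = 453.6 kN/bolt. φR_n = 0.75 × (2×189 + 4×453.6) = 1644.3 kN.
Block shear: shear path 2×[31+2×69] = 2×169 mm, A_gv = 6760, A_nv = 2×(169 − 2.5×29)×20 = 3860 mm²; tension across gage: (64 − 1×29)×20 = 700 mm². R_n = min(0.6×450×3860, 0.6×300×6760) + 1.0×450×700 = min(1042.2, 1216.8) + 315 = 1357.2 kN. φR_n = 0.75 × 1357.2 = 1017.9 kN.
Tension rupture (net): A_n = (215 − 2×29)×20 = 3140 mm² (U = 1.0, A_e = A_n). φR_n = 0.75 × 450 × 3140 = 1059.8 kN.
Governing: min(757.3, 1644.3, 1017.9, 1059.8) = 757.3 kN → bolt shear.

757.3 kN (bolt shear governs)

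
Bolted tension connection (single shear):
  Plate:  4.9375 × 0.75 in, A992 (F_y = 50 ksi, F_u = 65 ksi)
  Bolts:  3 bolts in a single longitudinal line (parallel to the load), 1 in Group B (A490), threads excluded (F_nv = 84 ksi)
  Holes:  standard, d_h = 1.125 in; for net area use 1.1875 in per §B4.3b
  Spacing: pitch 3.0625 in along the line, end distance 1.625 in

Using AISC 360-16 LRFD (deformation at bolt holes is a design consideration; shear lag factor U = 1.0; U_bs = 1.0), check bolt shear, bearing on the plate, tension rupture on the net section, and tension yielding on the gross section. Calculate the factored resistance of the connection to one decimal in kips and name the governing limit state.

Bolt shear: A_b = π(1)²/4 = 0.7854 in². φR_n = 0.75 × 84 × 0.7854 × 3 × 1 = 148.4 kips.
Bearing (0.75 in plate, F_u = 65 ksi): end bolts L_c = 1.625 − 1.125/2 = 1.0625, R_n = min(1.2×1.0625×0.75×65, 2.4×1×0.75×65) = 62.156 kips/bolt; interior L_c = 3.0625 − 1.125 = 1.9375, R_n = 113.34 kips/bolt. φR_n = 0.75 × (1×62.156 + 2×113.34) = 216.6 kips.
Tension rupture (net): A_n = (4.9375 − 1×1.1875)×0.75 = 2.8125 in² (U = 1.0, A_e = A_n). φR_n = 0.75 × 65 × 2.8125 = 137.1 kips.
Tension yield (gross): A_g = 4.9375×0.75 = 3.7031 in². φR_n = 0.90 × 50 × 3.7031 = 166.6 kips.
Governing: min(148.4, 216.6, 137.1, 166.6) = 137.1 kips → net-section rupture.

137.1 kips (net-section rupture governs)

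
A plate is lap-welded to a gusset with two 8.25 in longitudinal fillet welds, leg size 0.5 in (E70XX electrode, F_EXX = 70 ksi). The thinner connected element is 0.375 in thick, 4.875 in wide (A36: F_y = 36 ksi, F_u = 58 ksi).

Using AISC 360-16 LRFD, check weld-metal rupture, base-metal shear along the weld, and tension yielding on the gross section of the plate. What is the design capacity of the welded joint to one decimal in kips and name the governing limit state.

Weld metal: throat = 0.707×0.5 = 0.3535 in, L = 2×8.25 = 16.5 in. φR_n = 0.75 × 0.6 × 70 × 0.3535 × 16.5 = 183.7 kips.
Base metal shear (0.375 in plate): yield φR_n = 1.0×0.6×36×0.375×16.5 = 133.7 kips; rupture φR_n = 0.75×0.6×58×0.375×16.5 = 161.5 kips; take 133.7 kips (yield).
Tension yield (gross): A_g = 4.875×0.375 = 1.8281 in². φR_n = 0.90 × 36 × 1.8281 = 59.2 kips.
Governing: min(183.7, 133.7, 59.2) = 59.2 kips → gross-section yield.

59.2 kips (gross-section yield governs)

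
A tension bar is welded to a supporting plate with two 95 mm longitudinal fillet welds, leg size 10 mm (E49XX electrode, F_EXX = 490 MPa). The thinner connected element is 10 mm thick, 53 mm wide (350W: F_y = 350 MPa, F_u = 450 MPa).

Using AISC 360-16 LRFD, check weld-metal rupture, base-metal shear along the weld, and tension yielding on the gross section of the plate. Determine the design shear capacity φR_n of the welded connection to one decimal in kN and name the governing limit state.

Weld metal: throat = 0.707×10 = 7.07 mm, L = 2×95 = 190 mm. φR_n = 0.75 × 0.6 × 490 × 7.07 × 190 = 296.2 kN.
Base metal shear (10 mm plate): yield φR_n = 1.0×0.6×350×10×190 = 399.0 kN; rupture φR_n = 0.75×0.6×450×10×190 = 384.8 kN; take 384.8 kN (rupture).
Tension yield (gross): A_g = 53×10 = 530 mm². φR_n = 0.90 × 350 × 530 = 167.0 kN.
Governing: min(296.2, 384.8, 167.0) = 167.0 kN → gross-section yield.

167.0 kN (gross-section yield governs)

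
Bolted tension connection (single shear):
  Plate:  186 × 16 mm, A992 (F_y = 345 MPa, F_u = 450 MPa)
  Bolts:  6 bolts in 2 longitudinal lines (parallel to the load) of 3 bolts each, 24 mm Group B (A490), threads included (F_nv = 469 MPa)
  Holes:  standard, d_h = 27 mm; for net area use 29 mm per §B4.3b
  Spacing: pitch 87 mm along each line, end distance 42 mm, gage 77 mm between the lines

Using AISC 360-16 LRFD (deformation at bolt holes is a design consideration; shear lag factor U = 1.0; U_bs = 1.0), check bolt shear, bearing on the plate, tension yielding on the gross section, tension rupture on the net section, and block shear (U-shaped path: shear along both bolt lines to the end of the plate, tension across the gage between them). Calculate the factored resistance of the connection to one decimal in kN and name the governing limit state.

691.2 kN (net-section rupture governs)

Bolt shear: A_b = π(24)²/4 = 452.39 mm². φR_n = 0.75 × 469 × 452.39 × 6 × 1 = 954.8 kN.
Bearing (16 mm plate, F_u = 450 MPa): end bolts L_c = 42 − 27/2 = 28.5, R_n = min(1.2×28.5×16×450, 2.4×24×16×450) = 246.24 kN/bolt; interior L_c = 87 − 27 = 60, R_n = 414.72 kN/bolt. φR_n = 0.75 × (2×246.24 + 4×414.72) = 1613.5 kN.
Tension yield (gross): A_g = 186×16 = 2976 mm². φR_n = 0.90 × 345 × 2976 = 924.0 kN.
Tension rupture (net): A_n = (186 − 2×29)×16 = 2048 mm² (U = 1.0, A_e = A_n). φR_n = 0.75 × 450 × 2048 = 691.2 kN.
Block shear: shear path 2×[42+2×87] = 2×216 mm, A_gv = 6912, A_nv = 2×(216 − 2.5×29)×16 = 4592 mm²; tension across gage: (77 − 1×29)×16 = 768 mm². R_n = min(0.6×450×4592, 0.6×345×6912) + 1.0×450×768 = min(1239.8, 1430.8) + 345.6 = 1585.4 kN. φR_n = 0.75 × 1585.4 = 1189.1 kN.
Governing: min(954.8, 1613.5, 924.0, 691.2, 1189.1) = 691.2 kN → net-section rupture.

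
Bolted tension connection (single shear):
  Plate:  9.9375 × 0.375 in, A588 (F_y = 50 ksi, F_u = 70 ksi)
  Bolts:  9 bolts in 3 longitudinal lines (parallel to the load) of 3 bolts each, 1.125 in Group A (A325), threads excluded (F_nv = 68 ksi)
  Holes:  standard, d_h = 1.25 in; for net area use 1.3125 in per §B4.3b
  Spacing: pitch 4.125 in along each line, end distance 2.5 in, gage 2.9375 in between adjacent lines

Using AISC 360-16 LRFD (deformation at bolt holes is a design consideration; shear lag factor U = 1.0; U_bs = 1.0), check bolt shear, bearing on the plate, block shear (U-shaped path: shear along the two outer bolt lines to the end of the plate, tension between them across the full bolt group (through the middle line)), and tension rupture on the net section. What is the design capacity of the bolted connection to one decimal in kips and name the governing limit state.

118.1 kips (net-section rupture governs)

Bolt shear: A_b = π(1.125)²/4 = 0.99402 in². φR_n = 0.75 × 68 × 0.99402 × 9 × 1 = 456.3 kips.
Bearing (0.375 in plate, F_u = 70 ksi): end bolts L_c = 2.5 − 1.25/2 = 1.875, R_n = min(1.2×1.875×0.375×70, 2.4×1.125×0.375×70) = 59.063 kips/bolt; interior L_c = 4.125 − 1.25 = 2.875, R_n = 70.875 kips/bolt. φR_n = 0.75 × (3×59.063 + 6×70.875) = 451.8 kips.
Block shear: shear path 2×[2.5+2×4.125] = 2×10.75 in, A_gv = 8.0625, A_nv = 2×(10.75 − 2.5×1.3125)×0.375 = 5.6016 in²; tension across gage: (5.875 − 2×1.3125)×0.375 = 1.2188 in². R_n = min(0.6×70×5.6016, 0.6×50×8.0625) + 1.0×70×1.2188 = min(235.27, 241.88) + 85.316 = 320.59 kips. φR_n = 0.75 × 320.59 = 240.4 kips.
Tension rupture (net): A_n = (9.9375 − 3×1.3125)×0.375 = 2.25 in² (U = 1.0, A_e = A_n). φR_n = 0.75 × 70 × 2.25 = 118.1 kips.
Governing: min(456.3, 451.8, 240.4, 118.1) = 118.1 kips → net-section rupture.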